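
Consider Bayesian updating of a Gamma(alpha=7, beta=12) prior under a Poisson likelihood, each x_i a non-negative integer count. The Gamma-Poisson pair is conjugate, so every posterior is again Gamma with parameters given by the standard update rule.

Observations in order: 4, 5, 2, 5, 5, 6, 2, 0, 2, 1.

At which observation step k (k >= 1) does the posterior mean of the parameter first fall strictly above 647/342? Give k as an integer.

k = 7

obs 1: x=4 → posterior Gamma(11, 13)
obs 2: x=5 → posterior Gamma(16, 14)
obs 3: x=2 → posterior Gamma(18, 15)
obs 4: x=5 → posterior Gamma(23, 16)
obs 5: x=5 → posterior Gamma(28, 17)
obs 6: x=6 → posterior Gamma(34, 18)
obs 7: x=2 → posterior Gamma(36, 19)
obs 8: x=0 → posterior Gamma(36, 20)
obs 9: x=2 → posterior Gamma(38, 21)
obs 10: x=1 → posterior Gamma(39, 22)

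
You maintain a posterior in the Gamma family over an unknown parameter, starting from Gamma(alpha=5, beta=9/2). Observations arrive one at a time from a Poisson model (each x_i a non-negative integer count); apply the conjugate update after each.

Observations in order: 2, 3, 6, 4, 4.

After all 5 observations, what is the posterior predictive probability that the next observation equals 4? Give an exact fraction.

50947134481992806904249470890378400/389741352911494423492067803272531843

obs 1: x=2 → posterior Gamma(7, 11/2)
obs 2: x=3 → posterior Gamma(10, 13/2)
obs 3: x=6 → posterior Gamma(16, 15/2)
obs 4: x=4 → posterior Gamma(20, 17/2)
obs 5: x=4 → posterior Gamma(24, 19/2)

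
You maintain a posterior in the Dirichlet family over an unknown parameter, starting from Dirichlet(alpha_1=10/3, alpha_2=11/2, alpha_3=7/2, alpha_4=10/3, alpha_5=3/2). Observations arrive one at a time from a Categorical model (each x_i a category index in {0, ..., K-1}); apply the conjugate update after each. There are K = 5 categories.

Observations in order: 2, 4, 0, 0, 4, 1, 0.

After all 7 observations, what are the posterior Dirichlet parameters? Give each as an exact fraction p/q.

obs 1: x=2 → posterior Dirichlet(10/3, 11/2, 9/2, 10/3, 3/2)
obs 2: x=4 → posterior Dirichlet(10/3, 11/2, 9/2, 10/3, 5/2)
obs 3: x=0 → posterior Dirichlet(13/3, 11/2, 9/2, 10/3, 5/2)
obs 4: x=0 → posterior Dirichlet(16/3, 11/2, 9/2, 10/3, 5/2)
obs 5: x=4 → posterior Dirichlet(16/3, 11/2, 9/2, 10/3, 7/2)
obs 6: x=1 → posterior Dirichlet(16/3, 13/2, 9/2, 10/3, 7/2)
obs 7: x=0 → posterior Dirichlet(19/3, 13/2, 9/2, 10/3, 7/2)

alpha_1=19/3, alpha_2=13/2, alpha_3=9/2, alpha_4=10/3, alpha_5=7/2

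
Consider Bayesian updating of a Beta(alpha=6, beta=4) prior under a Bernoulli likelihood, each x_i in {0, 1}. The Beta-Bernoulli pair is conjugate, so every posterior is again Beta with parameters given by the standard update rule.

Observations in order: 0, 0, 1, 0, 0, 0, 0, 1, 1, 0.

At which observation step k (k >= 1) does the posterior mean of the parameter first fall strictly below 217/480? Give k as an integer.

obs 1: x=0 → posterior Beta(6, 5)
obs 2: x=0 → posterior Beta(6, 6)
obs 3: x=1 → posterior Beta(7, 6)
obs 4: x=0 → posterior Beta(7, 7)
obs 5: x=0 → posterior Beta(7, 8)
obs 6: x=0 → posterior Beta(7, 9)
obs 7: x=0 → posterior Beta(7, 10)
obs 8: x=1 → posterior Beta(8, 10)
obs 9: x=1 → posterior Beta(9, 10)
obs 10: x=0 → posterior Beta(9, 11)

k = 6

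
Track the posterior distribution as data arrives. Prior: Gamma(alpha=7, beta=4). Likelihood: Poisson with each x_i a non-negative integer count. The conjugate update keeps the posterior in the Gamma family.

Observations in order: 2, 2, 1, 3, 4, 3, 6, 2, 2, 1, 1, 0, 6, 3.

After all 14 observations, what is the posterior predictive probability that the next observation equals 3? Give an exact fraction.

13449313435114351747113313290504172605509552971291117486080/66476117046415807326862425861336332693125001052869591773081

obs 1: x=2 → posterior Gamma(9, 5)
obs 2: x=2 → posterior Gamma(11, 6)
obs 3: x=1 → posterior Gamma(12, 7)
obs 4: x=3 → posterior Gamma(15, 8)
obs 5: x=4 → posterior Gamma(19, 9)
obs 6: x=3 → posterior Gamma(22, 10)
obs 7: x=6 → posterior Gamma(28, 11)
obs 8: x=2 → posterior Gamma(30, 12)
obs 9: x=2 → posterior Gamma(32, 13)
obs 10: x=1 → posterior Gamma(33, 14)
obs 11: x=1 → posterior Gamma(34, 15)
obs 12: x=0 → posterior Gamma(34, 16)
obs 13: x=6 → posterior Gamma(40, 17)
obs 14: x=3 → posterior Gamma(43, 18)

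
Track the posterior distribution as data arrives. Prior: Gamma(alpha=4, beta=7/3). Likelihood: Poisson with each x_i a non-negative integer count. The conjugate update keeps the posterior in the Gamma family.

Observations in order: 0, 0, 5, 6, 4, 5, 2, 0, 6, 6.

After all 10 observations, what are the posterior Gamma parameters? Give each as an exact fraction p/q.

obs 1: x=0 → posterior Gamma(4, 10/3)
obs 2: x=0 → posterior Gamma(4, 13/3)
obs 3: x=5 → posterior Gamma(9, 16/3)
obs 4: x=6 → posterior Gamma(15, 19/3)
obs 5: x=4 → posterior Gamma(19, 22/3)
obs 6: x=5 → posterior Gamma(24, 25/3)
obs 7: x=2 → posterior Gamma(26, 28/3)
obs 8: x=0 → posterior Gamma(26, 31/3)
obs 9: x=6 → posterior Gamma(32, 34/3)
obs 10: x=6 → posterior Gamma(38, 37/3)

alpha=38, beta=37/3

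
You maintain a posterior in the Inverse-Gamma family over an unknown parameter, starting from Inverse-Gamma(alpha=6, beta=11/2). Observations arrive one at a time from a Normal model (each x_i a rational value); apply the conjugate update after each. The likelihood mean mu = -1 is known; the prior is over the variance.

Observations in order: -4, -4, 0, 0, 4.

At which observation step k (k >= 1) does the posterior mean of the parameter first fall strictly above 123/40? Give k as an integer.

obs 1: x=-4 → posterior Inverse-Gamma(13/2, 10)
obs 2: x=-4 → posterior Inverse-Gamma(7, 29/2)
obs 3: x=0 → posterior Inverse-Gamma(15/2, 15)
obs 4: x=0 → posterior Inverse-Gamma(8, 31/2)
obs 5: x=4 → posterior Inverse-Gamma(17/2, 28)

k = 5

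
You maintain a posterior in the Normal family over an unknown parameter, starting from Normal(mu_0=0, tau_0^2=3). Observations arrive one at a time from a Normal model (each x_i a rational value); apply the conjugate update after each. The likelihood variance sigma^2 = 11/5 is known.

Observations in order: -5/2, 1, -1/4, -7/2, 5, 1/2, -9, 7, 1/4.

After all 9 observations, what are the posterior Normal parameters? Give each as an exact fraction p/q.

mu_0=-45/292, tau_0^2=33/146

obs 1: x=-5/2 → posterior Normal(-75/52, 33/26)
obs 2: x=1 → posterior Normal(-45/82, 33/41)
obs 3: x=-1/4 → posterior Normal(-15/32, 33/56)
obs 4: x=-7/2 → posterior Normal(-315/284, 33/71)
obs 5: x=5 → posterior Normal(-15/344, 33/86)
obs 6: x=1/2 → posterior Normal(15/404, 33/101)
obs 7: x=-9 → posterior Normal(-525/464, 33/116)
obs 8: x=7 → posterior Normal(-105/524, 33/131)
obs 9: x=1/4 → posterior Normal(-45/292, 33/146)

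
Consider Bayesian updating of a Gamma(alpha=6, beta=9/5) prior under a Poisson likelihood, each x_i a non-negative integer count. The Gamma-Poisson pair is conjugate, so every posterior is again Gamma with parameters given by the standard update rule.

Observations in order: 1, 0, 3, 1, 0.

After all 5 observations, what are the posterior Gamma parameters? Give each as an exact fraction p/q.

obs 1: x=1 → posterior Gamma(7, 14/5)
obs 2: x=0 → posterior Gamma(7, 19/5)
obs 3: x=3 → posterior Gamma(10, 24/5)
obs 4: x=1 → posterior Gamma(11, 29/5)
obs 5: x=0 → posterior Gamma(11, 34/5)

alpha=11, beta=34/5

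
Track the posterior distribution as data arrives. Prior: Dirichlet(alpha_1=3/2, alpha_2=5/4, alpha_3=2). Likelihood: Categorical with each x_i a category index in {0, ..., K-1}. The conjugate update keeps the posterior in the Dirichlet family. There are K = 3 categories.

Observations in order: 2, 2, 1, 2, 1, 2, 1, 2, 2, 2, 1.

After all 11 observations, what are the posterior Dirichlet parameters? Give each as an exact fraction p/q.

obs 1: x=2 → posterior Dirichlet(3/2, 5/4, 3)
obs 2: x=2 → posterior Dirichlet(3/2, 5/4, 4)
obs 3: x=1 → posterior Dirichlet(3/2, 9/4, 4)
obs 4: x=2 → posterior Dirichlet(3/2, 9/4, 5)
obs 5: x=1 → posterior Dirichlet(3/2, 13/4, 5)
obs 6: x=2 → posterior Dirichlet(3/2, 13/4, 6)
obs 7: x=1 → posterior Dirichlet(3/2, 17/4, 6)
obs 8: x=2 → posterior Dirichlet(3/2, 17/4, 7)
obs 9: x=2 → posterior Dirichlet(3/2, 17/4, 8)
obs 10: x=2 → posterior Dirichlet(3/2, 17/4, 9)
obs 11: x=1 → posterior Dirichlet(3/2, 21/4, 9)

alpha_1=3/2, alpha_2=21/4, alpha_3=9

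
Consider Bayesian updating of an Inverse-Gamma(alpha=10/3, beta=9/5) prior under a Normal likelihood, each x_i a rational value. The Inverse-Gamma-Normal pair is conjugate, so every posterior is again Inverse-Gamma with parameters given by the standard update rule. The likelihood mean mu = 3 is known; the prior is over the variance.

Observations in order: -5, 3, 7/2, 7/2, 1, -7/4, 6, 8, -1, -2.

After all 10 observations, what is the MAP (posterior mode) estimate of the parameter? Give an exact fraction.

obs 1: x=-5 → posterior Inverse-Gamma(23/6, 169/5)
obs 2: x=3 → posterior Inverse-Gamma(13/3, 169/5)
obs 3: x=7/2 → posterior Inverse-Gamma(29/6, 1357/40)
obs 4: x=7/2 → posterior Inverse-Gamma(16/3, 681/20)
obs 5: x=1 → posterior Inverse-Gamma(35/6, 721/20)
obs 6: x=-7/4 → posterior Inverse-Gamma(19/3, 7573/160)
obs 7: x=6 → posterior Inverse-Gamma(41/6, 8293/160)
obs 8: x=8 → posterior Inverse-Gamma(22/3, 10293/160)
obs 9: x=-1 → posterior Inverse-Gamma(47/6, 11573/160)
obs 10: x=-2 → posterior Inverse-Gamma(25/3, 13573/160)

5817/640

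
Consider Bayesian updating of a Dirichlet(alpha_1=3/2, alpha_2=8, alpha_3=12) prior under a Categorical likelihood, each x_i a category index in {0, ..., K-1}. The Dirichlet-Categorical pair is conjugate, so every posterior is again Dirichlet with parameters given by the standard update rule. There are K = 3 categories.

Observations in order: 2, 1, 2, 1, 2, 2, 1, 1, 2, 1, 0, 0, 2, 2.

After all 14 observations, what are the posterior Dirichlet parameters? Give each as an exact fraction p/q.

alpha_1=7/2, alpha_2=13, alpha_3=19

obs 1: x=2 → posterior Dirichlet(3/2, 8, 13)
obs 2: x=1 → posterior Dirichlet(3/2, 9, 13)
obs 3: x=2 → posterior Dirichlet(3/2, 9, 14)
obs 4: x=1 → posterior Dirichlet(3/2, 10, 14)
obs 5: x=2 → posterior Dirichlet(3/2, 10, 15)
obs 6: x=2 → posterior Dirichlet(3/2, 10, 16)
obs 7: x=1 → posterior Dirichlet(3/2, 11, 16)
obs 8: x=1 → posterior Dirichlet(3/2, 12, 16)
obs 9: x=2 → posterior Dirichlet(3/2, 12, 17)
obs 10: x=1 → posterior Dirichlet(3/2, 13, 17)
obs 11: x=0 → posterior Dirichlet(5/2, 13, 17)
obs 12: x=0 → posterior Dirichlet(7/2, 13, 17)
obs 13: x=2 → posterior Dirichlet(7/2, 13, 18)
obs 14: x=2 → posterior Dirichlet(7/2, 13, 19)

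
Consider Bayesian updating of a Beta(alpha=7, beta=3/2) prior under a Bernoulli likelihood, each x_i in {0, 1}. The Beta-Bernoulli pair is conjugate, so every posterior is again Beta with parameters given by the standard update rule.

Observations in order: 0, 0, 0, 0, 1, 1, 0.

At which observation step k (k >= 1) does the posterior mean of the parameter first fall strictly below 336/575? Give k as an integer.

k = 4

obs 1: x=0 → posterior Beta(7, 5/2)
obs 2: x=0 → posterior Beta(7, 7/2)
obs 3: x=0 → posterior Beta(7, 9/2)
obs 4: x=0 → posterior Beta(7, 11/2)
obs 5: x=1 → posterior Beta(8, 11/2)
obs 6: x=1 → posterior Beta(9, 11/2)
obs 7: x=0 → posterior Beta(9, 13/2)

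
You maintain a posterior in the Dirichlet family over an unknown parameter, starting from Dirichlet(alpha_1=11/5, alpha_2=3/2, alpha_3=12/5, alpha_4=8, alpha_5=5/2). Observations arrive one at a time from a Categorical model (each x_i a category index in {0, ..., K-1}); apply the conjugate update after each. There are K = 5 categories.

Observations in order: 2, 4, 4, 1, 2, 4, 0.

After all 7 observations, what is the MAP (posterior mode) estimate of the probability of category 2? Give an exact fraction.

17/93

obs 1: x=2 → posterior Dirichlet(11/5, 3/2, 17/5, 8, 5/2)
obs 2: x=4 → posterior Dirichlet(11/5, 3/2, 17/5, 8, 7/2)
obs 3: x=4 → posterior Dirichlet(11/5, 3/2, 17/5, 8, 9/2)
obs 4: x=1 → posterior Dirichlet(11/5, 5/2, 17/5, 8, 9/2)
obs 5: x=2 → posterior Dirichlet(11/5, 5/2, 22/5, 8, 9/2)
obs 6: x=4 → posterior Dirichlet(11/5, 5/2, 22/5, 8, 11/2)
obs 7: x=0 → posterior Dirichlet(16/5, 5/2, 22/5, 8, 11/2)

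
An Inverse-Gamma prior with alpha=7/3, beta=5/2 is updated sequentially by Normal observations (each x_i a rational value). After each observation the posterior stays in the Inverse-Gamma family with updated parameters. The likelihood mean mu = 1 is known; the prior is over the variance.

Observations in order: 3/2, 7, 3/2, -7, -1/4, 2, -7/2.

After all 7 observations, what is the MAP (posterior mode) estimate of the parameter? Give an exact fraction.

6159/656

obs 1: x=3/2 → posterior Inverse-Gamma(17/6, 21/8)
obs 2: x=7 → posterior Inverse-Gamma(10/3, 165/8)
obs 3: x=3/2 → posterior Inverse-Gamma(23/6, 83/4)
obs 4: x=-7 → posterior Inverse-Gamma(13/3, 211/4)
obs 5: x=-1/4 → posterior Inverse-Gamma(29/6, 1713/32)
obs 6: x=2 → posterior Inverse-Gamma(16/3, 1729/32)
obs 7: x=-7/2 → posterior Inverse-Gamma(35/6, 2053/32)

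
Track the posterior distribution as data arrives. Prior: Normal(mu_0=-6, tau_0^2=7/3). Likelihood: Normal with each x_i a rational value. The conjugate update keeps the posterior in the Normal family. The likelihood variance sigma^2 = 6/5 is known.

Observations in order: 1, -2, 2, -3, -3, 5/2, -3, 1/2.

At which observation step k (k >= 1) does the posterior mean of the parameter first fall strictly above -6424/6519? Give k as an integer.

obs 1: x=1 → posterior Normal(-73/53, 42/53)
obs 2: x=-2 → posterior Normal(-13/8, 21/44)
obs 3: x=2 → posterior Normal(-73/123, 14/41)
obs 4: x=-3 → posterior Normal(-89/79, 21/79)
obs 5: x=-3 → posterior Normal(-283/193, 42/193)
obs 6: x=5/2 → posterior Normal(-391/456, 7/38)
obs 7: x=-3 → posterior Normal(-601/526, 42/263)
obs 8: x=1/2 → posterior Normal(-283/298, 21/149)

k = 3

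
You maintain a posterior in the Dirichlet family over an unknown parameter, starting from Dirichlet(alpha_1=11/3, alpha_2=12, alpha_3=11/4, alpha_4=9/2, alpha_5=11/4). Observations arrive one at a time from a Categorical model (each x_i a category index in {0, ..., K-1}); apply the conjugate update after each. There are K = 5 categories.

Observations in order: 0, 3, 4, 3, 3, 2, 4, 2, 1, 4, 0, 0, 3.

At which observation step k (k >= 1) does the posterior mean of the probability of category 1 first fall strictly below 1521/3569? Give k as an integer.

obs 1: x=0 → posterior Dirichlet(14/3, 12, 11/4, 9/2, 11/4)
obs 2: x=3 → posterior Dirichlet(14/3, 12, 11/4, 11/2, 11/4)
obs 3: x=4 → posterior Dirichlet(14/3, 12, 11/4, 11/2, 15/4)
obs 4: x=3 → posterior Dirichlet(14/3, 12, 11/4, 13/2, 15/4)
obs 5: x=3 → posterior Dirichlet(14/3, 12, 11/4, 15/2, 15/4)
obs 6: x=2 → posterior Dirichlet(14/3, 12, 15/4, 15/2, 15/4)
obs 7: x=4 → posterior Dirichlet(14/3, 12, 15/4, 15/2, 19/4)
obs 8: x=2 → posterior Dirichlet(14/3, 12, 19/4, 15/2, 19/4)
obs 9: x=1 → posterior Dirichlet(14/3, 13, 19/4, 15/2, 19/4)
obs 10: x=4 → posterior Dirichlet(14/3, 13, 19/4, 15/2, 23/4)
obs 11: x=0 → posterior Dirichlet(17/3, 13, 19/4, 15/2, 23/4)
obs 12: x=0 → posterior Dirichlet(20/3, 13, 19/4, 15/2, 23/4)
obs 13: x=3 → posterior Dirichlet(20/3, 13, 19/4, 17/2, 23/4)

k = 3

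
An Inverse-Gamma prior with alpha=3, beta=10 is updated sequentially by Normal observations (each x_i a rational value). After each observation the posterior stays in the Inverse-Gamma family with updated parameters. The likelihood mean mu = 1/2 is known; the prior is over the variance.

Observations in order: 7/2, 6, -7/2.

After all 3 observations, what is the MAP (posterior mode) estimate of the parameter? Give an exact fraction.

301/44

obs 1: x=7/2 → posterior Inverse-Gamma(7/2, 29/2)
obs 2: x=6 → posterior Inverse-Gamma(4, 237/8)
obs 3: x=-7/2 → posterior Inverse-Gamma(9/2, 301/8)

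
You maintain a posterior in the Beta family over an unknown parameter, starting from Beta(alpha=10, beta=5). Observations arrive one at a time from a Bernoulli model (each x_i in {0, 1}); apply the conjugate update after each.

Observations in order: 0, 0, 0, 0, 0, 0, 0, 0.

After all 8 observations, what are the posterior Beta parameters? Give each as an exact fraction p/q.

obs 1: x=0 → posterior Beta(10, 6)
obs 2: x=0 → posterior Beta(10, 7)
obs 3: x=0 → posterior Beta(10, 8)
obs 4: x=0 → posterior Beta(10, 9)
obs 5: x=0 → posterior Beta(10, 10)
obs 6: x=0 → posterior Beta(10, 11)
obs 7: x=0 → posterior Beta(10, 12)
obs 8: x=0 → posterior Beta(10, 13)

alpha=10, beta=13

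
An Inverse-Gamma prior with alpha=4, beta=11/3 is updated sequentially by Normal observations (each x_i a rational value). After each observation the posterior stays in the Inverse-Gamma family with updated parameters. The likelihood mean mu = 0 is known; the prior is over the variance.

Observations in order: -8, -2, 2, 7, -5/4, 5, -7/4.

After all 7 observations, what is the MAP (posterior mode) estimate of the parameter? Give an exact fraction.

obs 1: x=-8 → posterior Inverse-Gamma(9/2, 107/3)
obs 2: x=-2 → posterior Inverse-Gamma(5, 113/3)
obs 3: x=2 → posterior Inverse-Gamma(11/2, 119/3)
obs 4: x=7 → posterior Inverse-Gamma(6, 385/6)
obs 5: x=-5/4 → posterior Inverse-Gamma(13/2, 6235/96)
obs 6: x=5 → posterior Inverse-Gamma(7, 7435/96)
obs 7: x=-7/4 → posterior Inverse-Gamma(15/2, 3791/48)

223/24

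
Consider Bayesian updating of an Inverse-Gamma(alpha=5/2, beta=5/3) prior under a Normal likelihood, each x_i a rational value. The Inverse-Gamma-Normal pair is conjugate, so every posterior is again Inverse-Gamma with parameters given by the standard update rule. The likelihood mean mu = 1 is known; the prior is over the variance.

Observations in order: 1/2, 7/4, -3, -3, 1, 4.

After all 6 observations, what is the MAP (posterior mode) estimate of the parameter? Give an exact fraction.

2167/624

obs 1: x=1/2 → posterior Inverse-Gamma(3, 43/24)
obs 2: x=7/4 → posterior Inverse-Gamma(7/2, 199/96)
obs 3: x=-3 → posterior Inverse-Gamma(4, 967/96)
obs 4: x=-3 → posterior Inverse-Gamma(9/2, 1735/96)
obs 5: x=1 → posterior Inverse-Gamma(5, 1735/96)
obs 6: x=4 → posterior Inverse-Gamma(11/2, 2167/96)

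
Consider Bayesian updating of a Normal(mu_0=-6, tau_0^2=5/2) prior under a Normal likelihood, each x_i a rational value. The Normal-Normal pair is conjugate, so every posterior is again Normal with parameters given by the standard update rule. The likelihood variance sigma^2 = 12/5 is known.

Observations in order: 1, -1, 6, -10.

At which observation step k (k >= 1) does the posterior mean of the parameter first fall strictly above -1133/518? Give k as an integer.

k = 2

obs 1: x=1 → posterior Normal(-17/7, 60/49)
obs 2: x=-1 → posterior Normal(-72/37, 30/37)
obs 3: x=6 → posterior Normal(2/33, 20/33)
obs 4: x=-10 → posterior Normal(-61/31, 15/31)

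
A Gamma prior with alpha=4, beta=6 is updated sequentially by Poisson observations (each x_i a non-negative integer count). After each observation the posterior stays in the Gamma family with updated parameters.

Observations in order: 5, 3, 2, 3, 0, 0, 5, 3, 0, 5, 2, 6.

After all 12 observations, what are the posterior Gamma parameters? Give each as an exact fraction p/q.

alpha=38, beta=18

obs 1: x=5 → posterior Gamma(9, 7)
obs 2: x=3 → posterior Gamma(12, 8)
obs 3: x=2 → posterior Gamma(14, 9)
obs 4: x=3 → posterior Gamma(17, 10)
obs 5: x=0 → posterior Gamma(17, 11)
obs 6: x=0 → posterior Gamma(17, 12)
obs 7: x=5 → posterior Gamma(22, 13)
obs 8: x=3 → posterior Gamma(25, 14)
obs 9: x=0 → posterior Gamma(25, 15)
obs 10: x=5 → posterior Gamma(30, 16)
obs 11: x=2 → posterior Gamma(32, 17)
obs 12: x=6 → posterior Gamma(38, 18)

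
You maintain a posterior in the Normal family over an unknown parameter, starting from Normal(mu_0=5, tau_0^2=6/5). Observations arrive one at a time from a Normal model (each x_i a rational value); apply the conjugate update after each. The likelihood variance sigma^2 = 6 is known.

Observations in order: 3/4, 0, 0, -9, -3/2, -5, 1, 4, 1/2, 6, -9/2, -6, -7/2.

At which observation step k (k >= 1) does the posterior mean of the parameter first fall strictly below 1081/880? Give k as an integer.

obs 1: x=3/4 → posterior Normal(103/24, 1)
obs 2: x=0 → posterior Normal(103/28, 6/7)
obs 3: x=0 → posterior Normal(103/32, 3/4)
obs 4: x=-9 → posterior Normal(67/36, 2/3)
obs 5: x=-3/2 → posterior Normal(61/40, 3/5)
obs 6: x=-5 → posterior Normal(41/44, 6/11)
obs 7: x=1 → posterior Normal(15/16, 1/2)
obs 8: x=4 → posterior Normal(61/52, 6/13)
obs 9: x=1/2 → posterior Normal(9/8, 3/7)
obs 10: x=6 → posterior Normal(29/20, 2/5)
obs 11: x=-9/2 → posterior Normal(69/64, 3/8)
obs 12: x=-6 → posterior Normal(45/68, 6/17)
obs 13: x=-7/2 → posterior Normal(31/72, 1/3)

k = 6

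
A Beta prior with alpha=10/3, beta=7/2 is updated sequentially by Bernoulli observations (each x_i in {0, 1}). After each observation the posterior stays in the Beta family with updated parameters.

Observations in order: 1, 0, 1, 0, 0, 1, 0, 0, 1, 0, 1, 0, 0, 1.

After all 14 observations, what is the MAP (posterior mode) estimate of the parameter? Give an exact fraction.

50/113

obs 1: x=1 → posterior Beta(13/3, 7/2)
obs 2: x=0 → posterior Beta(13/3, 9/2)
obs 3: x=1 → posterior Beta(16/3, 9/2)
obs 4: x=0 → posterior Beta(16/3, 11/2)
obs 5: x=0 → posterior Beta(16/3, 13/2)
obs 6: x=1 → posterior Beta(19/3, 13/2)
obs 7: x=0 → posterior Beta(19/3, 15/2)
obs 8: x=0 → posterior Beta(19/3, 17/2)
obs 9: x=1 → posterior Beta(22/3, 17/2)
obs 10: x=0 → posterior Beta(22/3, 19/2)
obs 11: x=1 → posterior Beta(25/3, 19/2)
obs 12: x=0 → posterior Beta(25/3, 21/2)
obs 13: x=0 → posterior Beta(25/3, 23/2)
obs 14: x=1 → posterior Beta(28/3, 23/2)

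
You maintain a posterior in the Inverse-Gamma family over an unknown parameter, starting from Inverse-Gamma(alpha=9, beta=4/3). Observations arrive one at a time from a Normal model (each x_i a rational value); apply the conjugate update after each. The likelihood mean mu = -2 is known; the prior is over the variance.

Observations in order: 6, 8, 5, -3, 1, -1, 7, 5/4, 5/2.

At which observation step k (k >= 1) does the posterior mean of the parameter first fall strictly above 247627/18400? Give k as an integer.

k = 9

obs 1: x=6 → posterior Inverse-Gamma(19/2, 100/3)
obs 2: x=8 → posterior Inverse-Gamma(10, 250/3)
obs 3: x=5 → posterior Inverse-Gamma(21/2, 647/6)
obs 4: x=-3 → posterior Inverse-Gamma(11, 325/3)
obs 5: x=1 → posterior Inverse-Gamma(23/2, 677/6)
obs 6: x=-1 → posterior Inverse-Gamma(12, 340/3)
obs 7: x=7 → posterior Inverse-Gamma(25/2, 923/6)
obs 8: x=5/4 → posterior Inverse-Gamma(13, 15275/96)
obs 9: x=5/2 → posterior Inverse-Gamma(27/2, 16247/96)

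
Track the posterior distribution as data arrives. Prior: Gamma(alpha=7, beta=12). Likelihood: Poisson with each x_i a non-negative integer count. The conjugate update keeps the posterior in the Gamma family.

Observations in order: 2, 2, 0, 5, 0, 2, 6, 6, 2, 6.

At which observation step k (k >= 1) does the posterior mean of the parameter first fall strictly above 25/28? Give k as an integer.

obs 1: x=2 → posterior Gamma(9, 13)
obs 2: x=2 → posterior Gamma(11, 14)
obs 3: x=0 → posterior Gamma(11, 15)
obs 4: x=5 → posterior Gamma(16, 16)
obs 5: x=0 → posterior Gamma(16, 17)
obs 6: x=2 → posterior Gamma(18, 18)
obs 7: x=6 → posterior Gamma(24, 19)
obs 8: x=6 → posterior Gamma(30, 20)
obs 9: x=2 → posterior Gamma(32, 21)
obs 10: x=6 → posterior Gamma(38, 22)

k = 4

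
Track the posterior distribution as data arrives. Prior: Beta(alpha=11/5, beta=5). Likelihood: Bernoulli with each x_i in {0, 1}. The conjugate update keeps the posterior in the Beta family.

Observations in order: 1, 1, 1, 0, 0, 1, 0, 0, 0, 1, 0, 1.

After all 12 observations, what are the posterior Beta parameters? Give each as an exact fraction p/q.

alpha=41/5, beta=11

obs 1: x=1 → posterior Beta(16/5, 5)
obs 2: x=1 → posterior Beta(21/5, 5)
obs 3: x=1 → posterior Beta(26/5, 5)
obs 4: x=0 → posterior Beta(26/5, 6)
obs 5: x=0 → posterior Beta(26/5, 7)
obs 6: x=1 → posterior Beta(31/5, 7)
obs 7: x=0 → posterior Beta(31/5, 8)
obs 8: x=0 → posterior Beta(31/5, 9)
obs 9: x=0 → posterior Beta(31/5, 10)
obs 10: x=1 → posterior Beta(36/5, 10)
obs 11: x=0 → posterior Beta(36/5, 11)
obs 12: x=1 → posterior Beta(41/5, 11)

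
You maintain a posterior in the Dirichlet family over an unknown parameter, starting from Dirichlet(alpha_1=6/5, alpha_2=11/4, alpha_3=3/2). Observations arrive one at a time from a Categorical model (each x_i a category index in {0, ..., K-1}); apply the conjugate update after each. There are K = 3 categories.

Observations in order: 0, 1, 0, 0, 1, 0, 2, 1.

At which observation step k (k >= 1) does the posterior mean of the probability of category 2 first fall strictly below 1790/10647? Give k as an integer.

obs 1: x=0 → posterior Dirichlet(11/5, 11/4, 3/2)
obs 2: x=1 → posterior Dirichlet(11/5, 15/4, 3/2)
obs 3: x=0 → posterior Dirichlet(16/5, 15/4, 3/2)
obs 4: x=0 → posterior Dirichlet(21/5, 15/4, 3/2)
obs 5: x=1 → posterior Dirichlet(21/5, 19/4, 3/2)
obs 6: x=0 → posterior Dirichlet(26/5, 19/4, 3/2)
obs 7: x=2 → posterior Dirichlet(26/5, 19/4, 5/2)
obs 8: x=1 → posterior Dirichlet(26/5, 23/4, 5/2)

k = 4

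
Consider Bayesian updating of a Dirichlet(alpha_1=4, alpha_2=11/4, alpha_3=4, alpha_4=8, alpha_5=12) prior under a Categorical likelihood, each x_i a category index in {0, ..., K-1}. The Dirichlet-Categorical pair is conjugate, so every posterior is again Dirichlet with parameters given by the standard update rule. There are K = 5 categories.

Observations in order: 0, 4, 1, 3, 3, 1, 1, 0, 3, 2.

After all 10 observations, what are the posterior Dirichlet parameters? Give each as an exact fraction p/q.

alpha_1=6, alpha_2=23/4, alpha_3=5, alpha_4=11, alpha_5=13

obs 1: x=0 → posterior Dirichlet(5, 11/4, 4, 8, 12)
obs 2: x=4 → posterior Dirichlet(5, 11/4, 4, 8, 13)
obs 3: x=1 → posterior Dirichlet(5, 15/4, 4, 8, 13)
obs 4: x=3 → posterior Dirichlet(5, 15/4, 4, 9, 13)
obs 5: x=3 → posterior Dirichlet(5, 15/4, 4, 10, 13)
obs 6: x=1 → posterior Dirichlet(5, 19/4, 4, 10, 13)
obs 7: x=1 → posterior Dirichlet(5, 23/4, 4, 10, 13)
obs 8: x=0 → posterior Dirichlet(6, 23/4, 4, 10, 13)
obs 9: x=3 → posterior Dirichlet(6, 23/4, 4, 11, 13)
obs 10: x=2 → posterior Dirichlet(6, 23/4, 5, 11, 13)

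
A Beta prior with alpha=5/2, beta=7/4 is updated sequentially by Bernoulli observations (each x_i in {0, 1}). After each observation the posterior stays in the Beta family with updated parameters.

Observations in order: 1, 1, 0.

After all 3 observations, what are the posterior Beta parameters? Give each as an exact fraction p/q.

alpha=9/2, beta=11/4

obs 1: x=1 → posterior Beta(7/2, 7/4)
obs 2: x=1 → posterior Beta(9/2, 7/4)
obs 3: x=0 → posterior Beta(9/2, 11/4)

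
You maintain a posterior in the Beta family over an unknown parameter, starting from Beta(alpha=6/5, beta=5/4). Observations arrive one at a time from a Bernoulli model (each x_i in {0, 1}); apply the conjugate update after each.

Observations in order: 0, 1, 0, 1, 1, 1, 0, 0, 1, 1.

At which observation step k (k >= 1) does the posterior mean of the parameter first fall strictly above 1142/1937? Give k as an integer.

obs 1: x=0 → posterior Beta(6/5, 9/4)
obs 2: x=1 → posterior Beta(11/5, 9/4)
obs 3: x=0 → posterior Beta(11/5, 13/4)
obs 4: x=1 → posterior Beta(16/5, 13/4)
obs 5: x=1 → posterior Beta(21/5, 13/4)
obs 6: x=1 → posterior Beta(26/5, 13/4)
obs 7: x=0 → posterior Beta(26/5, 17/4)
obs 8: x=0 → posterior Beta(26/5, 21/4)
obs 9: x=1 → posterior Beta(31/5, 21/4)
obs 10: x=1 → posterior Beta(36/5, 21/4)

k = 6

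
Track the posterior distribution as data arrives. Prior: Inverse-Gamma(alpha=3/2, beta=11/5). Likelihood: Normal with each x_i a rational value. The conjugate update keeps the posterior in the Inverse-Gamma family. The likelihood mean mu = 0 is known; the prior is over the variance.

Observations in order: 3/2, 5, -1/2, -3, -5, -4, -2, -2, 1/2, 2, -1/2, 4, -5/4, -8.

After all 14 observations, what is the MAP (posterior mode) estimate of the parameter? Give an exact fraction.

14077/1520

obs 1: x=3/2 → posterior Inverse-Gamma(2, 133/40)
obs 2: x=5 → posterior Inverse-Gamma(5/2, 633/40)
obs 3: x=-1/2 → posterior Inverse-Gamma(3, 319/20)
obs 4: x=-3 → posterior Inverse-Gamma(7/2, 409/20)
obs 5: x=-5 → posterior Inverse-Gamma(4, 659/20)
obs 6: x=-4 → posterior Inverse-Gamma(9/2, 819/20)
obs 7: x=-2 → posterior Inverse-Gamma(5, 859/20)
obs 8: x=-2 → posterior Inverse-Gamma(11/2, 899/20)
obs 9: x=1/2 → posterior Inverse-Gamma(6, 1803/40)
obs 10: x=2 → posterior Inverse-Gamma(13/2, 1883/40)
obs 11: x=-1/2 → posterior Inverse-Gamma(7, 236/5)
obs 12: x=4 → posterior Inverse-Gamma(15/2, 276/5)
obs 13: x=-5/4 → posterior Inverse-Gamma(8, 8957/160)
obs 14: x=-8 → posterior Inverse-Gamma(17/2, 14077/160)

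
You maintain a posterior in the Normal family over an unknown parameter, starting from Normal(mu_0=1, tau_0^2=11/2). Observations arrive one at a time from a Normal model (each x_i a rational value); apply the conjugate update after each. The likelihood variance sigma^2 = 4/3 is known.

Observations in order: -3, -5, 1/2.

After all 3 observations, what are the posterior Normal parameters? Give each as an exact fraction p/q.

mu_0=-479/214, tau_0^2=44/107

obs 1: x=-3 → posterior Normal(-91/41, 44/41)
obs 2: x=-5 → posterior Normal(-128/37, 22/37)
obs 3: x=1/2 → posterior Normal(-479/214, 44/107)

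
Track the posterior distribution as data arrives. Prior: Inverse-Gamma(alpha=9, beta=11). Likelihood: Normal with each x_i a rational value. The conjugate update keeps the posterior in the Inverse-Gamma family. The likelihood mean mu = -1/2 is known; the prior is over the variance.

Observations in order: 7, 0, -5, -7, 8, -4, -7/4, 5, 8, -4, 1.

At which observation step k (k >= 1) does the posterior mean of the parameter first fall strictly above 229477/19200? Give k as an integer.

k = 9

obs 1: x=7 → posterior Inverse-Gamma(19/2, 313/8)
obs 2: x=0 → posterior Inverse-Gamma(10, 157/4)
obs 3: x=-5 → posterior Inverse-Gamma(21/2, 395/8)
obs 4: x=-7 → posterior Inverse-Gamma(11, 141/2)
obs 5: x=8 → posterior Inverse-Gamma(23/2, 853/8)
obs 6: x=-4 → posterior Inverse-Gamma(12, 451/4)
obs 7: x=-7/4 → posterior Inverse-Gamma(25/2, 3633/32)
obs 8: x=5 → posterior Inverse-Gamma(13, 4117/32)
obs 9: x=8 → posterior Inverse-Gamma(27/2, 5273/32)
obs 10: x=-4 → posterior Inverse-Gamma(14, 5469/32)
obs 11: x=1 → posterior Inverse-Gamma(29/2, 5505/32)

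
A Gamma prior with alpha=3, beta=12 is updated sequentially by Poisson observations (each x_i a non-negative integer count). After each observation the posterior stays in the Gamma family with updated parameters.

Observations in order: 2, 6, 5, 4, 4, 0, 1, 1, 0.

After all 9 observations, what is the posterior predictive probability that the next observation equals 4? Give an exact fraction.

566739604469443105246536881358728804271/18736153019903829443036278993864332673024

obs 1: x=2 → posterior Gamma(5, 13)
obs 2: x=6 → posterior Gamma(11, 14)
obs 3: x=5 → posterior Gamma(16, 15)
obs 4: x=4 → posterior Gamma(20, 16)
obs 5: x=4 → posterior Gamma(24, 17)
obs 6: x=0 → posterior Gamma(24, 18)
obs 7: x=1 → posterior Gamma(25, 19)
obs 8: x=1 → posterior Gamma(26, 20)
obs 9: x=0 → posterior Gamma(26, 21)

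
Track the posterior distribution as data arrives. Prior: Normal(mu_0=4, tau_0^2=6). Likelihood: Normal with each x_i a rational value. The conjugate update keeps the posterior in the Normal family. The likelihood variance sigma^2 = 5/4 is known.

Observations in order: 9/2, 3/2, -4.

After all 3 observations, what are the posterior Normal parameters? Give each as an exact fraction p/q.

obs 1: x=9/2 → posterior Normal(128/29, 30/29)
obs 2: x=3/2 → posterior Normal(164/53, 30/53)
obs 3: x=-4 → posterior Normal(68/77, 30/77)

mu_0=68/77, tau_0^2=30/77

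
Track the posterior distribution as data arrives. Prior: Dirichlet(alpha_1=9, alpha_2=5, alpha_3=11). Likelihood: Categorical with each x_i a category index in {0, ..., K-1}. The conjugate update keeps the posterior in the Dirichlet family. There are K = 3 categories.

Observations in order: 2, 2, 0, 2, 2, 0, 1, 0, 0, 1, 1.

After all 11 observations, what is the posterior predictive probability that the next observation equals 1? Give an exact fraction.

obs 1: x=2 → posterior Dirichlet(9, 5, 12)
obs 2: x=2 → posterior Dirichlet(9, 5, 13)
obs 3: x=0 → posterior Dirichlet(10, 5, 13)
obs 4: x=2 → posterior Dirichlet(10, 5, 14)
obs 5: x=2 → posterior Dirichlet(10, 5, 15)
obs 6: x=0 → posterior Dirichlet(11, 5, 15)
obs 7: x=1 → posterior Dirichlet(11, 6, 15)
obs 8: x=0 → posterior Dirichlet(12, 6, 15)
obs 9: x=0 → posterior Dirichlet(13, 6, 15)
obs 10: x=1 → posterior Dirichlet(13, 7, 15)
obs 11: x=1 → posterior Dirichlet(13, 8, 15)

2/9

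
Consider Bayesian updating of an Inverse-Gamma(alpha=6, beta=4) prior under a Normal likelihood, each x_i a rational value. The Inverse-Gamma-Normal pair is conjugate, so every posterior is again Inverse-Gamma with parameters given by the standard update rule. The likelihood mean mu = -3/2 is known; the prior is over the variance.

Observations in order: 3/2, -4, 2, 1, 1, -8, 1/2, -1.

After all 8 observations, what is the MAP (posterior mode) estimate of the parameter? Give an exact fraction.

189/44

obs 1: x=3/2 → posterior Inverse-Gamma(13/2, 17/2)
obs 2: x=-4 → posterior Inverse-Gamma(7, 93/8)
obs 3: x=2 → posterior Inverse-Gamma(15/2, 71/4)
obs 4: x=1 → posterior Inverse-Gamma(8, 167/8)
obs 5: x=1 → posterior Inverse-Gamma(17/2, 24)
obs 6: x=-8 → posterior Inverse-Gamma(9, 361/8)
obs 7: x=1/2 → posterior Inverse-Gamma(19/2, 377/8)
obs 8: x=-1 → posterior Inverse-Gamma(10, 189/4)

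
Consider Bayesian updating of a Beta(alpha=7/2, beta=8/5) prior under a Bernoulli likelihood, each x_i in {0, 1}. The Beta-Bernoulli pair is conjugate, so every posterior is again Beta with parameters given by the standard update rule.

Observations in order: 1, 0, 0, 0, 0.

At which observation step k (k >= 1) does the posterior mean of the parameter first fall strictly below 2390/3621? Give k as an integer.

k = 2

obs 1: x=1 → posterior Beta(9/2, 8/5)
obs 2: x=0 → posterior Beta(9/2, 13/5)
obs 3: x=0 → posterior Beta(9/2, 18/5)
obs 4: x=0 → posterior Beta(9/2, 23/5)
obs 5: x=0 → posterior Beta(9/2, 28/5)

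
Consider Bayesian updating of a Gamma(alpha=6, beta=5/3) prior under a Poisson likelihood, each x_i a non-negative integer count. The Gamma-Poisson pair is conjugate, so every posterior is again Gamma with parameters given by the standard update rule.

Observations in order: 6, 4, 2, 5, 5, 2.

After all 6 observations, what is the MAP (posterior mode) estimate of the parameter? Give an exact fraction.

87/23

obs 1: x=6 → posterior Gamma(12, 8/3)
obs 2: x=4 → posterior Gamma(16, 11/3)
obs 3: x=2 → posterior Gamma(18, 14/3)
obs 4: x=5 → posterior Gamma(23, 17/3)
obs 5: x=5 → posterior Gamma(28, 20/3)
obs 6: x=2 → posterior Gamma(30, 23/3)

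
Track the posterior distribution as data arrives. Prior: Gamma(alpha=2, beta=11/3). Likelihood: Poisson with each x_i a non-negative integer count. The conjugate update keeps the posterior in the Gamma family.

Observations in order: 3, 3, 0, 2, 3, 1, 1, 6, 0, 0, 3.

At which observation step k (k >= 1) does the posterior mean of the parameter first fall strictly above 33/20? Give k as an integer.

k = 8

obs 1: x=3 → posterior Gamma(5, 14/3)
obs 2: x=3 → posterior Gamma(8, 17/3)
obs 3: x=0 → posterior Gamma(8, 20/3)
obs 4: x=2 → posterior Gamma(10, 23/3)
obs 5: x=3 → posterior Gamma(13, 26/3)
obs 6: x=1 → posterior Gamma(14, 29/3)
obs 7: x=1 → posterior Gamma(15, 32/3)
obs 8: x=6 → posterior Gamma(21, 35/3)
obs 9: x=0 → posterior Gamma(21, 38/3)
obs 10: x=0 → posterior Gamma(21, 41/3)
obs 11: x=3 → posterior Gamma(24, 44/3)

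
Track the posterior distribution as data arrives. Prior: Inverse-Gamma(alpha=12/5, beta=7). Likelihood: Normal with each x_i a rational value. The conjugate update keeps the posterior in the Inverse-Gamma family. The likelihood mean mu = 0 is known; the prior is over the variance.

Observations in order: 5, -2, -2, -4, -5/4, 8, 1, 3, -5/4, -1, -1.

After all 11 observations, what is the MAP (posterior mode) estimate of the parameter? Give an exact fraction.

obs 1: x=5 → posterior Inverse-Gamma(29/10, 39/2)
obs 2: x=-2 → posterior Inverse-Gamma(17/5, 43/2)
obs 3: x=-2 → posterior Inverse-Gamma(39/10, 47/2)
obs 4: x=-4 → posterior Inverse-Gamma(22/5, 63/2)
obs 5: x=-5/4 → posterior Inverse-Gamma(49/10, 1033/32)
obs 6: x=8 → posterior Inverse-Gamma(27/5, 2057/32)
obs 7: x=1 → posterior Inverse-Gamma(59/10, 2073/32)
obs 8: x=3 → posterior Inverse-Gamma(32/5, 2217/32)
obs 9: x=-5/4 → posterior Inverse-Gamma(69/10, 1121/16)
obs 10: x=-1 → posterior Inverse-Gamma(37/5, 1129/16)
obs 11: x=-1 → posterior Inverse-Gamma(79/10, 1137/16)

5685/712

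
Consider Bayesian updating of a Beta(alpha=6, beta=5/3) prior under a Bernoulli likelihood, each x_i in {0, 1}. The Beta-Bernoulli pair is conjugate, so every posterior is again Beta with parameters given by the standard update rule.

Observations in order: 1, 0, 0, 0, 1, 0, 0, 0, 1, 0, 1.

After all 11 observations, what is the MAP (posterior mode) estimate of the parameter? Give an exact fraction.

27/50

obs 1: x=1 → posterior Beta(7, 5/3)
obs 2: x=0 → posterior Beta(7, 8/3)
obs 3: x=0 → posterior Beta(7, 11/3)
obs 4: x=0 → posterior Beta(7, 14/3)
obs 5: x=1 → posterior Beta(8, 14/3)
obs 6: x=0 → posterior Beta(8, 17/3)
obs 7: x=0 → posterior Beta(8, 20/3)
obs 8: x=0 → posterior Beta(8, 23/3)
obs 9: x=1 → posterior Beta(9, 23/3)
obs 10: x=0 → posterior Beta(9, 26/3)
obs 11: x=1 → posterior Beta(10, 26/3)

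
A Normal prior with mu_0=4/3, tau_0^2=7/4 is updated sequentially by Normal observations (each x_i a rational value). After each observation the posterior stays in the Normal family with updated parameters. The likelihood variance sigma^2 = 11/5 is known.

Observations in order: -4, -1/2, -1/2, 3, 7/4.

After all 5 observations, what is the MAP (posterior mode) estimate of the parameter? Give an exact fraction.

obs 1: x=-4 → posterior Normal(-244/237, 77/79)
obs 2: x=-1/2 → posterior Normal(-593/684, 77/114)
obs 3: x=-1/2 → posterior Normal(-349/447, 77/149)
obs 4: x=3 → posterior Normal(-17/276, 77/184)
obs 5: x=7/4 → posterior Normal(599/2628, 77/219)

599/2628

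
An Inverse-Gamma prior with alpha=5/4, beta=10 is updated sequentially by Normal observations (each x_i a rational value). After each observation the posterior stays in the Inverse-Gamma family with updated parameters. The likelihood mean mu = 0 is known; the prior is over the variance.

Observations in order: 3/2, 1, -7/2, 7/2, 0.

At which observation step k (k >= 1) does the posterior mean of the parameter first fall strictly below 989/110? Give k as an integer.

obs 1: x=3/2 → posterior Inverse-Gamma(7/4, 89/8)
obs 2: x=1 → posterior Inverse-Gamma(9/4, 93/8)
obs 3: x=-7/2 → posterior Inverse-Gamma(11/4, 71/4)
obs 4: x=7/2 → posterior Inverse-Gamma(13/4, 191/8)
obs 5: x=0 → posterior Inverse-Gamma(15/4, 191/8)

k = 5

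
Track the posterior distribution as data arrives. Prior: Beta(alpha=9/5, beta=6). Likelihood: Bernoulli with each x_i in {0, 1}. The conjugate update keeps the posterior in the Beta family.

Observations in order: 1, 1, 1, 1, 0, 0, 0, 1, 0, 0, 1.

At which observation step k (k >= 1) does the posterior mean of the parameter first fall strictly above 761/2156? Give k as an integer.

k = 2

obs 1: x=1 → posterior Beta(14/5, 6)
obs 2: x=1 → posterior Beta(19/5, 6)
obs 3: x=1 → posterior Beta(24/5, 6)
obs 4: x=1 → posterior Beta(29/5, 6)
obs 5: x=0 → posterior Beta(29/5, 7)
obs 6: x=0 → posterior Beta(29/5, 8)
obs 7: x=0 → posterior Beta(29/5, 9)
obs 8: x=1 → posterior Beta(34/5, 9)
obs 9: x=0 → posterior Beta(34/5, 10)
obs 10: x=0 → posterior Beta(34/5, 11)
obs 11: x=1 → posterior Beta(39/5, 11)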